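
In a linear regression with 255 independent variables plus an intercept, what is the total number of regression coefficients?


Including the intercept, the model has 255 predictor coefficients + 1 intercept.
Total = 256.

256


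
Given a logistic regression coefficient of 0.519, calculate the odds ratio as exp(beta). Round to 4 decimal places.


exp(0.519) = 1.6803.
So the odds ratio is 1.6803.

1.6803


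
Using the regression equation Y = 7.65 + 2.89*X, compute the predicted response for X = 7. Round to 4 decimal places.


Predicted value:
Y = 7.65 + (2.89)(7) = 7.65 + 20.2300 = 27.8800.

27.8800


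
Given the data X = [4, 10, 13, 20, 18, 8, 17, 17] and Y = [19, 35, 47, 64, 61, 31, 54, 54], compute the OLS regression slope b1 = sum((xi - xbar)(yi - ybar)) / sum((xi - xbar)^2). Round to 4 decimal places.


First compute the means: xbar = 13.3750, ybar = 45.6250.
Then S_xx = sum((xi - xbar)^2) = 219.8750.
S_xy = sum((xi - xbar)(yi - ybar)) = 617.1250.
b1 = S_xy / S_xx = 617.1250 / 219.8750 = 2.8067.

2.8067


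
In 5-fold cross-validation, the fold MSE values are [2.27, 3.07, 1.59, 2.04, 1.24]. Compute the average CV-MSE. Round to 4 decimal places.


Add all fold MSEs: 10.2100.
Divide by k = 5: 10.2100/5 = 2.0420.

2.0420


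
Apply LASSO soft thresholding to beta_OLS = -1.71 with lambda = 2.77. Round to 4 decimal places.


Check: |-1.71| = 1.71 vs lambda = 2.77.
Since |beta| <= lambda, the coefficient is set to 0.
Soft-thresholded coefficient = 0.0000.

0.0000


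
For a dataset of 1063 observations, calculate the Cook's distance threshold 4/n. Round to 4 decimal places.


The threshold is 4/n.
4/1063 = 0.0038.

0.0038


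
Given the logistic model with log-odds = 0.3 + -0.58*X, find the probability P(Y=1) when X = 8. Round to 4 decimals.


Compute z = 0.3 + (-0.58)(8) = -4.3400.
exp(-z) = 76.7075.
P = 1/(1 + 76.7075) = 0.0129.

0.0129


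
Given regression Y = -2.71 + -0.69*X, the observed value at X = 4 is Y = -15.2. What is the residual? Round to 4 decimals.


Compute yhat = -2.71 + (-0.69)(4) = -5.4700.
Residual = actual - predicted = -15.2 - -5.4700 = -9.7300.

-9.7300


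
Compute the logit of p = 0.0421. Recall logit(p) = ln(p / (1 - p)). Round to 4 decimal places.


1 - p = 0.9579.
p/(1-p) = 0.0440.
logit = ln(0.0440) = -3.1247.

-3.1247


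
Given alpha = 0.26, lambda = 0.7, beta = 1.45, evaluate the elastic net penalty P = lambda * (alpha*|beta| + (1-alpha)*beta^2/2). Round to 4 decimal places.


L1 component = 0.26 * |1.45| = 0.3770.
L2 component = 0.74 * 1.45^2 / 2 = 0.7779.
Penalty = 0.7 * (0.3770 + 0.7779) = 0.7 * 1.1549 = 0.8084.

0.8084


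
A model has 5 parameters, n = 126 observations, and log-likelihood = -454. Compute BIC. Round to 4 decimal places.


k * ln(n) = 5 * ln(126) = 5 * 4.836282 = 24.181410.
-2 * loglik = -2 * (-454) = 908.
BIC = 24.181410 + 908 = 932.181410, which rounds to 932.1814.

932.1814


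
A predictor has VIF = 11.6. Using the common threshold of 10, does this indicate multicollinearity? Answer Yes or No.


Compare VIF = 11.6 to the threshold of 10.
11.6 >= 10, so the answer is Yes.

Yes


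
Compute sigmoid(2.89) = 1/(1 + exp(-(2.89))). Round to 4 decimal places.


First, exp(-2.8900) = 0.0556.
Then sigma(z) = 1/(1 + 0.0556) = 0.9473.

0.9473


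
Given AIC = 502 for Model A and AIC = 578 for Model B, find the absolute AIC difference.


Compute |502 - 578| = 76.
Model A has the smaller AIC.

76


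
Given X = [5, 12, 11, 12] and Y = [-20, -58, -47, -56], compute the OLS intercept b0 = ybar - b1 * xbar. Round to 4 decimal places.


The slope is b1 = -5.1471.
Sample means are xbar = 10.0000 and ybar = -45.2500.
Intercept: b0 = -45.2500 - (-5.1471)(10.0000) = 6.2206.

6.2206


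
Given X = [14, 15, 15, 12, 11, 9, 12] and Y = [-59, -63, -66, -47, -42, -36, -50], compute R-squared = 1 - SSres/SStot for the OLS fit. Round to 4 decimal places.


The fitted line is Y = 10.5769 + -4.9663*X.
SSres = 17.9663, SStot = 750.8571.
R^2 = 1 - SSres/SStot = 0.9761.

0.9761


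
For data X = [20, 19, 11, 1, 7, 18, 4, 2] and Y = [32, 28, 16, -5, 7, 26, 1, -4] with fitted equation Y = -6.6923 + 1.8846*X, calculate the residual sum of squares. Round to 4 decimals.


Compute predicted values, then residuals = yi - yhat_i.
Residuals: [1.0003, -1.1151, 1.9617, -0.1923, 0.5001, -1.2305, 0.1539, -1.0769].
SSres = sum(residual^2) = 9.0769.

9.0769


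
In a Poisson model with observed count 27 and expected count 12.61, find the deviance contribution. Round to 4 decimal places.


y/mu = 27/12.61 = 2.141158 (approx.), and ln(27/12.61) = 0.761347.
y * ln(y/mu) = 27 * 0.761347 = 20.556369.
y - mu = 14.39.
D = 2 * (20.556369 - 14.39) = 12.332738, which rounds to 12.3327.

12.3327


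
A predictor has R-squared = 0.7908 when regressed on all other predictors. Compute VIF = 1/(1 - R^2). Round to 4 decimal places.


Using VIF = 1/(1 - R^2_j):
1 - 0.7908 = 0.2092.
VIF = 4.7801.

4.7801


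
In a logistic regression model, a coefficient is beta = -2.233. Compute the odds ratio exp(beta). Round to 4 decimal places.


exp(-2.233) = 0.1072.
So the odds ratio is 0.1072.

0.1072


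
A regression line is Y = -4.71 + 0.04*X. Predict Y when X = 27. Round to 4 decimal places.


Substitute X = 27 into the equation:
Y = -4.71 + 0.04 * 27 = -4.71 + 1.0800 = -3.6300.

-3.6300


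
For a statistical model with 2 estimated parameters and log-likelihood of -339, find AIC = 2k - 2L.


AIC = 2*2 - 2*(-339).
= 4 + 678 = 682.

682


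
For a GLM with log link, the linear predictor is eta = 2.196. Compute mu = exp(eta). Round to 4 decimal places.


mu = exp(eta) = exp(2.196).
= 8.9890.

8.9890


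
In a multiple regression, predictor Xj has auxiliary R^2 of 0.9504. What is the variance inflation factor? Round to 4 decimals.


VIF = 1 / (1 - 0.9504).
= 1 / 0.0496 = 20.1613.

20.1613


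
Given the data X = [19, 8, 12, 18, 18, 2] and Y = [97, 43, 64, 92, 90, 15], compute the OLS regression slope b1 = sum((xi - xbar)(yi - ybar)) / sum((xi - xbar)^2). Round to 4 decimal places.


The sample means are xbar = 12.8333 and ybar = 66.8333.
Compute S_xx = 232.8333 and S_xy = 1114.8333.
Slope b1 = S_xy / S_xx = 1114.8333 / 232.8333 = 4.7881.

4.7881


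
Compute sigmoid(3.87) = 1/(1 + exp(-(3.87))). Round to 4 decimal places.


Compute exp(-3.8700) = 0.0209.
Sigmoid = 1 / (1 + 0.0209) = 1 / 1.0209 = 0.9796.

0.9796


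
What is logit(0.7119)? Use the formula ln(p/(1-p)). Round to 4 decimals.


1 - p = 0.2881.
p/(1-p) = 2.4710.
logit = ln(2.4710) = 0.9046.

0.9046


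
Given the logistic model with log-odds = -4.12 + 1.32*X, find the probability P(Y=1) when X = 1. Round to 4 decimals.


Compute z = -4.12 + (1.32)(1) = -2.8000.
exp(-z) = 16.4446.
P = 1/(1 + 16.4446) = 0.0573.

0.0573


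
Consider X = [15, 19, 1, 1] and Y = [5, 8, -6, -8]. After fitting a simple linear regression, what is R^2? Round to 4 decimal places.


Fit the OLS line: b0 = -7.8182, b1 = 0.8409.
SSres = 2.0682.
SStot = 188.7500.
R^2 = 1 - 2.0682/188.7500 = 0.9890.

0.9890


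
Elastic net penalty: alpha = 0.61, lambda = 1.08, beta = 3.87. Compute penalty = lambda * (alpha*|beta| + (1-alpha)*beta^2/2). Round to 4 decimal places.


alpha * |beta| = 0.61 * 3.87 = 2.3607.
(1-alpha) * beta^2/2 = 0.39 * 14.9769/2 = 2.9205.
Total = 1.08 * (2.3607 + 2.9205) = 5.7037.

5.7037


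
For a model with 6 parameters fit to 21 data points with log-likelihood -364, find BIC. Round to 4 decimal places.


Compute k*ln(n) = 6*ln(21) = 6*3.044522 = 18.267132.
Then -2*loglik = 728.
BIC = 18.267132 + 728 = 746.267132, which rounds to 746.2671.

746.2671


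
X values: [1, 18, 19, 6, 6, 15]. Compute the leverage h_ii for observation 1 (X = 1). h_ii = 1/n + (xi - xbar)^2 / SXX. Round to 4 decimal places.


n = 6, xbar = 10.8333.
SXX = sum((xi - xbar)^2) = 278.8333.
h = 1/6 + (1 - 10.8333)^2 / 278.8333 = 0.5134.

0.5134


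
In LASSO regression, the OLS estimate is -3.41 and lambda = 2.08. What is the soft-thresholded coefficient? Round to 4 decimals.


Check: |-3.41| = 3.41 vs lambda = 2.08.
Since |beta| > lambda, coefficient = sign(beta)*(|beta| - lambda) = -1.3300.
Soft-thresholded coefficient = -1.3300.

-1.3300


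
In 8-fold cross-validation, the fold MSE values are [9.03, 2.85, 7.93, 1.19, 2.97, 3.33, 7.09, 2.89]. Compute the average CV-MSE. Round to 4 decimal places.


Total MSE across folds = 37.2800.
CV-MSE = 37.2800/8 = 4.6600.

4.6600


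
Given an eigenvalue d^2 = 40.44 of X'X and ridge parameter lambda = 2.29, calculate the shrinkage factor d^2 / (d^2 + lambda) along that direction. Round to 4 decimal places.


d^2 + lambda = 40.44 + 2.29 = 42.7300.
Shrinkage factor = 40.44/42.7300 = 0.9464.

0.9464


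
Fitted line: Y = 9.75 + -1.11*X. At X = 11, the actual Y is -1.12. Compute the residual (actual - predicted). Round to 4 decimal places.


Predicted = 9.75 + -1.11 * 11 = -2.4600.
Residual = -1.12 - -2.4600 = 1.3400.

1.3400


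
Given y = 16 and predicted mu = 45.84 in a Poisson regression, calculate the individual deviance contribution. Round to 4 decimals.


y/mu = 16/45.84 = 0.349040 (approx.), and ln(16/45.84) = -1.052568.
y * ln(y/mu) = 16 * -1.052568 = -16.841088.
y - mu = -29.84.
D = 2 * (-16.841088 - -29.84) = 25.997824, which rounds to 25.9978.

25.9978


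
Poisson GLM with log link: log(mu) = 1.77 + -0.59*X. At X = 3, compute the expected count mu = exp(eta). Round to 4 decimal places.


Linear predictor: eta = 1.77 + (-0.59)(3) = 0.0000.
Expected count: mu = exp(0.0000) = 1.0000.

1.0000


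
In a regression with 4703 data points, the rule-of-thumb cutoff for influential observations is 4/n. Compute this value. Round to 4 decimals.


Cook's distance cutoff = 4/n = 4/4703.
= 0.0009.

0.0009


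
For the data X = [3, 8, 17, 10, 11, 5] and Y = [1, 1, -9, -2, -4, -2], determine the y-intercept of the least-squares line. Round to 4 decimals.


First find the slope: b1 = -0.6639.
Means: xbar = 9.0000, ybar = -2.5000.
b0 = ybar - b1 * xbar = -2.5000 - -0.6639 * 9.0000 = 3.4754.

3.4754


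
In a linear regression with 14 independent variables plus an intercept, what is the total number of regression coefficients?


Total coefficients = number of predictors + 1 (for the intercept).
= 14 + 1 = 15.

15


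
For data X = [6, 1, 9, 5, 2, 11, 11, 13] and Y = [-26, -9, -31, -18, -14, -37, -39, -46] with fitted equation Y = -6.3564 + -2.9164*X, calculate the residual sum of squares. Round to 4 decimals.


Predicted values from Y = -6.3564 + -2.9164*X.
Residuals: [-2.1452, 0.2728, 1.6040, 2.9384, -1.8108, 1.4368, -0.5632, -1.7304].
SSres = 24.5382.

24.5382


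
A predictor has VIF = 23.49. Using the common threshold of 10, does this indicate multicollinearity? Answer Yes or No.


Compare VIF = 23.49 to the threshold of 10.
23.49 >= 10, so the answer is Yes.

Yes


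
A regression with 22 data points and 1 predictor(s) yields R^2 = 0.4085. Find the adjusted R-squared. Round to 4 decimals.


Plug in: Adj R^2 = 1 - (1 - 0.4085) * 21/20.
= 1 - 0.5915 * 21/20
= 1 - 12.4215 / 20
= 1 - 0.6211 = 0.3789.

0.3789


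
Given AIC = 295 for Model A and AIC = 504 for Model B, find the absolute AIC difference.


Absolute difference = |295 - 504| = 209.
The model with lower AIC (A) is preferred.

209


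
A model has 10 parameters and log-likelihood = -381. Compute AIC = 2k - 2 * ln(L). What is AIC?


Compute:
2k = 2*10 = 20.
-2*loglik = -2*(-381) = 762.
AIC = 20 + 762 = 782.

782


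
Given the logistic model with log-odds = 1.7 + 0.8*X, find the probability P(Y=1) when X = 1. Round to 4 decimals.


Compute z = 1.7 + (0.8)(1) = 2.5000.
exp(-z) = 0.0821.
P = 1/(1 + 0.0821) = 0.9241.

0.9241


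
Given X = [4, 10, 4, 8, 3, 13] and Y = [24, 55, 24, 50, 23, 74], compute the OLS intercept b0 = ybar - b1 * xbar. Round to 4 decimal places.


The slope is b1 = 5.2875.
Sample means are xbar = 7.0000 and ybar = 41.6667.
Intercept: b0 = 41.6667 - (5.2875)(7.0000) = 4.6542.

4.6542


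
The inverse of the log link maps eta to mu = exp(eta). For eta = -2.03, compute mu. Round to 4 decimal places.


The inverse log link gives:
mu = exp(-2.03) = 0.1313.

0.1313


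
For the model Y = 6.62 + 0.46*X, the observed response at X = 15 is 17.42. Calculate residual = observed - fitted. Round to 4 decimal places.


Compute yhat = 6.62 + (0.46)(15) = 13.5200.
Residual = actual - predicted = 17.42 - 13.5200 = 3.9000.

3.9000


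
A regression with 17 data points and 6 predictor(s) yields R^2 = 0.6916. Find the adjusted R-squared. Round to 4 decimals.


Using the formula:
(1 - 0.6916) = 0.3084.
Multiply by 16/10: 0.3084 * 16 = 4.9344, then 4.9344 / 10 = 0.4934.
Adj R^2 = 1 - 0.4934 = 0.5066.

0.5066


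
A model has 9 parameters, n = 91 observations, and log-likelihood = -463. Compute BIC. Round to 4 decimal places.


Compute k*ln(n) = 9*ln(91) = 9*4.510860 = 40.597740.
Then -2*loglik = 926.
BIC = 40.597740 + 926 = 966.597740, which rounds to 966.5977.

966.5977


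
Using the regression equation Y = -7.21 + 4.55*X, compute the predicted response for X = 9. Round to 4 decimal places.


Plug X = 9 into Y = -7.21 + 4.55*X:
Y = -7.21 + 40.9500 = 33.7400.

33.7400


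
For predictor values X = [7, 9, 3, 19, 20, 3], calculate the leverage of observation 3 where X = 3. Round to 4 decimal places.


Compute xbar = 10.1667 with n = 6 observations.
SXX = 288.8333.
Leverage = 1/6 + (3 - 10.1667)^2/288.8333 = 0.3445.

0.3445


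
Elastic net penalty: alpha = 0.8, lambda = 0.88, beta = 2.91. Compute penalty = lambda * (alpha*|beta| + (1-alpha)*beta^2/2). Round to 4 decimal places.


alpha * |beta| = 0.8 * 2.91 = 2.3280.
(1-alpha) * beta^2/2 = 0.2 * 8.4681/2 = 0.8468.
Total = 0.88 * (2.3280 + 0.8468) = 2.7938.

2.7938


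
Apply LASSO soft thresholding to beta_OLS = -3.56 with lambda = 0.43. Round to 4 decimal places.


Check: |-3.56| = 3.56 vs lambda = 0.43.
Since |beta| > lambda, coefficient = sign(beta)*(|beta| - lambda) = -3.1300.
Soft-thresholded coefficient = -3.1300.

-3.1300


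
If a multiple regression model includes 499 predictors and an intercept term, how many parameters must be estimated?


Total coefficients = number of predictors + 1 (for the intercept).
= 499 + 1 = 500.

500


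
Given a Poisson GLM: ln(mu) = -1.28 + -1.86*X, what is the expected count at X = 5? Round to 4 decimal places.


Linear predictor: eta = -1.28 + (-1.86)(5) = -10.5800.
Expected count: mu = exp(-10.5800) = 0.0000.

0.0000


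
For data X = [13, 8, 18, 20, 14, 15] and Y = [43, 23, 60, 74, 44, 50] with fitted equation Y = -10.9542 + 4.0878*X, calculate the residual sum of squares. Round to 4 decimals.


Predicted values from Y = -10.9542 + 4.0878*X.
Residuals: [0.8128, 1.2518, -2.6262, 3.1982, -2.2750, -0.3628].
SSres = 24.6603.

24.6603


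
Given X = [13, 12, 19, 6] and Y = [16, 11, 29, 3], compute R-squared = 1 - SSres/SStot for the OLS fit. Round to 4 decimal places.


Fit the OLS line: b0 = -10.4706, b1 = 2.0176.
SSres = 10.7235.
SStot = 356.7500.
R^2 = 1 - 10.7235/356.7500 = 0.9699.

0.9699


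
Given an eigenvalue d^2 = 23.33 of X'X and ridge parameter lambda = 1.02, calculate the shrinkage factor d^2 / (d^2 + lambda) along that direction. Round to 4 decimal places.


d^2 + lambda = 23.33 + 1.02 = 24.3500.
Shrinkage factor = 23.33/24.3500 = 0.9581.

0.9581


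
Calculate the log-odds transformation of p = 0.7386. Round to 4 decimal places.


Compute the odds: 0.7386/0.2614 = 2.8256.
Take the natural log: ln(2.8256) = 1.0387.

1.0387


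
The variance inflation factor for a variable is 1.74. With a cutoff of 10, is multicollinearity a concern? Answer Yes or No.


Compare VIF = 1.74 to the threshold of 10.
1.74 < 10, so the answer is No.

No


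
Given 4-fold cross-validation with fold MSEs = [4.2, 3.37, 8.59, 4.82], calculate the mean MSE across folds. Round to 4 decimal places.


Total MSE across folds = 20.9800.
CV-MSE = 20.9800/4 = 5.2450.

5.2450


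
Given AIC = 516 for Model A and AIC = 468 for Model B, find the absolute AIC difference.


|AIC_A - AIC_B| = |516 - 468| = 48.
Model B is preferred (lower AIC).

48


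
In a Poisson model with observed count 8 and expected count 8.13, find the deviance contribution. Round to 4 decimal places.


First: ln(8/8.13) = -0.016119.
Then: 8 * -0.016119 = -0.128952.
y - mu = 8 - 8.13 = -0.13.
D = 2(-0.128952 - -0.13) = 0.002096, which rounds to 0.0021.

0.0021


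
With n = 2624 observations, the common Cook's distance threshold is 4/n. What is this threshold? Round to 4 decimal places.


Using the rule of thumb:
Threshold = 4 / 2624 = 0.0015.

0.0015


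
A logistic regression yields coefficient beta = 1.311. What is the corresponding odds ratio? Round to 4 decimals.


exp(1.311) = 3.7099.
So the odds ratio is 3.7099.

3.7099


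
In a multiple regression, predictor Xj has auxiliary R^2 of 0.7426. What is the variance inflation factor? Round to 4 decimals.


VIF = 1 / (1 - 0.7426).
= 1 / 0.2574 = 3.8850.

3.8850


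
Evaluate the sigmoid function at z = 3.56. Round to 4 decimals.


Compute exp(-3.5600) = 0.0284.
Sigmoid = 1 / (1 + 0.0284) = 1 / 1.0284 = 0.9723.

0.9723


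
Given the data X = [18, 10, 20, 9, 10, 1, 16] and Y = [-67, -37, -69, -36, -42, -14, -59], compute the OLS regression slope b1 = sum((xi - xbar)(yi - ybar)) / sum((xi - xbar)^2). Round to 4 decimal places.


The sample means are xbar = 12.0000 and ybar = -46.2857.
Compute S_xx = 254.0000 and S_xy = -770.0000.
Slope b1 = S_xy / S_xx = -770.0000 / 254.0000 = -3.0315.

-3.0315


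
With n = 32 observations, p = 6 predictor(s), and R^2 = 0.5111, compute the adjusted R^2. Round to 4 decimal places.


Adjusted R^2 = 1 - (1 - R^2) * (n-1)/(n-p-1).
(1 - R^2) = 0.4889.
(n-1)/(n-p-1) = 31/25.
(1 - R^2) * (n-1) = 0.4889 * 31 = 15.1559.
Divide by (n-p-1): 15.1559 / 25 = 0.6062.
Adj R^2 = 1 - 0.6062 = 0.3938.

0.3938


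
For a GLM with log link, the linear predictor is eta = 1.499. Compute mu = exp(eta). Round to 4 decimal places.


mu = exp(eta) = exp(1.499).
= 4.4772.

4.4772


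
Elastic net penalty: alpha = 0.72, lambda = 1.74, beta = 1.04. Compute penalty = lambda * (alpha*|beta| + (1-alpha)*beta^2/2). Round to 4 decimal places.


L1 component = 0.72 * |1.04| = 0.7488.
L2 component = 0.28 * 1.04^2 / 2 = 0.1514.
Penalty = 1.74 * (0.7488 + 0.1514) = 1.74 * 0.9002 = 1.5664.

1.5664


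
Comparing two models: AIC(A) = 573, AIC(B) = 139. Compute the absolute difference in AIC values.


Absolute difference = |573 - 139| = 434.
The model with lower AIC (B) is preferred.

434


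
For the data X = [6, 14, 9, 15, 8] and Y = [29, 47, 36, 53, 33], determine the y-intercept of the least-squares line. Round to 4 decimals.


Compute b1 = 2.5458 from the OLS formula.
With xbar = 10.4000 and ybar = 39.6000, the intercept is:
b0 = 39.6000 - 2.5458 * 10.4000 = 13.1242.

13.1242


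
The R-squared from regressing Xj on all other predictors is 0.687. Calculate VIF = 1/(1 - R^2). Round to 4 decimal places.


VIF = 1 / (1 - 0.687).
= 1 / 0.313 = 3.1949.

3.1949


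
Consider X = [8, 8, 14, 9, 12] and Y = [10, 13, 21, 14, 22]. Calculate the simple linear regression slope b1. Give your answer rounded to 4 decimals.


First compute the means: xbar = 10.2000, ybar = 16.0000.
Then S_xx = sum((xi - xbar)^2) = 28.8000.
S_xy = sum((xi - xbar)(yi - ybar)) = 52.0000.
b1 = S_xy / S_xx = 52.0000 / 28.8000 = 1.8056.

1.8056


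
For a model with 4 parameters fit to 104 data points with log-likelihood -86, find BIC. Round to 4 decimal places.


Compute k*ln(n) = 4*ln(104) = 4*4.644391 = 18.577564.
Then -2*loglik = 172.
BIC = 18.577564 + 172 = 190.577564, which rounds to 190.5776.

190.5776


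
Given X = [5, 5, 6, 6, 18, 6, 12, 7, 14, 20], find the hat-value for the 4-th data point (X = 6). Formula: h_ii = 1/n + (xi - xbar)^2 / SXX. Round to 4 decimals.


Compute xbar = 9.9000 with n = 10 observations.
SXX = 290.9000.
Leverage = 1/10 + (6 - 9.9000)^2/290.9000 = 0.1523.

0.1523


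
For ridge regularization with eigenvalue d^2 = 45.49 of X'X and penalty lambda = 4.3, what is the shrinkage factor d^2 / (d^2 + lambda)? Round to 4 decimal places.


Denominator = d^2 + lambda = 45.49 + 4.3 = 49.7900.
Shrinkage = 45.49 / 49.7900 = 0.9136.

0.9136


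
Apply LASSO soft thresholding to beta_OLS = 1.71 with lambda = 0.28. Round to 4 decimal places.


Absolute value: |1.71| = 1.71.
Compare to lambda = 0.28.
Since |beta| > lambda, coefficient = sign(beta)*(|beta| - lambda) = 1.4300.

1.4300


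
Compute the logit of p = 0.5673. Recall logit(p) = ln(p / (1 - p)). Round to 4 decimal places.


Compute the odds: 0.5673/0.4327 = 1.3111.
Take the natural log: ln(1.3111) = 0.2708.

0.2708


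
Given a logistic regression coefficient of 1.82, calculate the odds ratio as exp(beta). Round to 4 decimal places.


The odds ratio is computed as:
OR = e^(1.82) = 6.1719.

6.1719


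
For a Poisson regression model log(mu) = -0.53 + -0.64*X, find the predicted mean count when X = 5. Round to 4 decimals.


Compute eta = -0.53 + -0.64 * 5 = -3.7300.
Apply inverse link: mu = e^-3.7300 = 0.0240.

0.0240


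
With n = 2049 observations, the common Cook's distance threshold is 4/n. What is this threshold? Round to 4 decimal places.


The threshold is 4/n.
4/2049 = 0.0020.

0.0020


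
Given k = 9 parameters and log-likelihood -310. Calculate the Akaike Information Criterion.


AIC = 2k - 2*loglik = 2(9) - 2(-310).
= 18 + 620 = 638.

638


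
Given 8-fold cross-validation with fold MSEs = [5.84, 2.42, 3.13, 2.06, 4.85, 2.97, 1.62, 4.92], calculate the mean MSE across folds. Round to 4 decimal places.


Total MSE across folds = 27.8100.
CV-MSE = 27.8100/8 = 3.4763.

3.4763


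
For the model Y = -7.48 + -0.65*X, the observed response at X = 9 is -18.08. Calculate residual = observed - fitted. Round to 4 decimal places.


Predicted = -7.48 + -0.65 * 9 = -13.3300.
Residual = -18.08 - -13.3300 = -4.7500.

-4.7500


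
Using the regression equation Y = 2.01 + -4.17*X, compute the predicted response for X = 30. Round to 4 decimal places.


Plug X = 30 into Y = 2.01 + -4.17*X:
Y = 2.01 + -125.1000 = -123.0900.

-123.0900


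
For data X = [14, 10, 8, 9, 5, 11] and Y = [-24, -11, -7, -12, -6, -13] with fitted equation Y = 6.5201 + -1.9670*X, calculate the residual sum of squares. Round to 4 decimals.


For each point, residual = actual - predicted.
Residuals: [-2.9821, 2.1499, 2.2159, -0.8171, -2.6851, 2.1169].
Sum of squared residuals = 30.7839.

30.7839


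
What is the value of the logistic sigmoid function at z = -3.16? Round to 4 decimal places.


First, exp(3.1600) = 23.5706.
Then sigma(z) = 1/(1 + 23.5706) = 0.0407.

0.0407


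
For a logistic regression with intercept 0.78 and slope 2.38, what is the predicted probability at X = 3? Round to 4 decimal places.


Linear predictor: z = 0.78 + 2.38 * 3 = 7.9200.
P = 1/(1 + exp(-7.9200)) = 1/(1 + 0.0004) = 0.9996.

0.9996


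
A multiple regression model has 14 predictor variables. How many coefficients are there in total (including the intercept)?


Total coefficients = number of predictors + 1 (for the intercept).
= 14 + 1 = 15.

15


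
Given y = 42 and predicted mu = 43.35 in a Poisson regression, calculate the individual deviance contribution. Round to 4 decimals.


y/mu = 42/43.35 = 0.968858 (approx.), and ln(42/43.35) = -0.031637.
y * ln(y/mu) = 42 * -0.031637 = -1.328754.
y - mu = -1.35.
D = 2 * (-1.328754 - -1.35) = 0.042492, which rounds to 0.0425.

0.0425


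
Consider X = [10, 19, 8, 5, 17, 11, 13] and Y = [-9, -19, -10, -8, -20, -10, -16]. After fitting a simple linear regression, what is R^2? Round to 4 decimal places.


Fit the OLS line: b0 = -1.8353, b1 = -0.9536.
SSres = 21.1174.
SStot = 152.8571.
R^2 = 1 - 21.1174/152.8571 = 0.8618.

0.8618


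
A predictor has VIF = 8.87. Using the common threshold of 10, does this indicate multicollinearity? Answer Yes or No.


The threshold is 10.
VIF = 8.87 is < 10.
Multicollinearity indication: No.

No


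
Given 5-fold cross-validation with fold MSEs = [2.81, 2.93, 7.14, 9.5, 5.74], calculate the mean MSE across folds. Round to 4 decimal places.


Sum of fold MSEs = 28.1200.
Average = 28.1200 / 5 = 5.6240.

5.6240


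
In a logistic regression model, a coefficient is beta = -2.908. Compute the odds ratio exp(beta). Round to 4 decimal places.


exp(-2.908) = 0.0546.
So the odds ratio is 0.0546.

0.0546


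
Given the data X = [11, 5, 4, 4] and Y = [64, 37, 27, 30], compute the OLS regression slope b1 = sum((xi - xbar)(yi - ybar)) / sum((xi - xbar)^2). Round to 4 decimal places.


Calculate xbar = 6.0000, ybar = 39.5000.
S_xx = 34.0000, S_xy = 169.0000.
Using b1 = S_xy / S_xx = 169.0000 / 34.0000, we get b1 = 4.9706.

4.9706


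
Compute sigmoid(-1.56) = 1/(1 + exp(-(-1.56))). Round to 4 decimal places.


Compute exp(1.5600) = 4.7588.
Sigmoid = 1 / (1 + 4.7588) = 1 / 5.7588 = 0.1736.

0.1736


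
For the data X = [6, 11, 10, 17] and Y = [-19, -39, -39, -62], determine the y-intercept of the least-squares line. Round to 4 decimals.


Compute b1 = -3.8387 from the OLS formula.
With xbar = 11.0000 and ybar = -39.7500, the intercept is:
b0 = -39.7500 - -3.8387 * 11.0000 = 2.4758.

2.4758


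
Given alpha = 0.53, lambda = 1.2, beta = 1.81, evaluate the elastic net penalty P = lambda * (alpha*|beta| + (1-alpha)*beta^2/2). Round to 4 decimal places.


L1 component = 0.53 * |1.81| = 0.9593.
L2 component = 0.47 * 1.81^2 / 2 = 0.7699.
Penalty = 1.2 * (0.9593 + 0.7699) = 1.2 * 1.7292 = 2.0750.

2.0750


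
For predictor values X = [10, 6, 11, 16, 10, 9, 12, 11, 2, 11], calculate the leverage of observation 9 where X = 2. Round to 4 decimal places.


n = 10, xbar = 9.8000.
SXX = sum((xi - xbar)^2) = 123.6000.
h = 1/10 + (2 - 9.8000)^2 / 123.6000 = 0.5922.

0.5922


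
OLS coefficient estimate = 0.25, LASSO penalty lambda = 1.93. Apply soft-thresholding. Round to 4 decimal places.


Absolute value: |0.25| = 0.25.
Compare to lambda = 1.93.
Since |beta| <= lambda, the coefficient is set to 0.

0.0000


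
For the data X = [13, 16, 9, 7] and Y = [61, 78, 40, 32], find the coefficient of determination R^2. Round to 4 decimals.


Fit the OLS line: b0 = -5.2308, b1 = 5.1538.
SSres = 3.8462.
SStot = 1298.7500.
R^2 = 1 - 3.8462/1298.7500 = 0.9970.

0.9970


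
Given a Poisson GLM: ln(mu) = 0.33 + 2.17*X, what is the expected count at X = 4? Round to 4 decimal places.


Linear predictor: eta = 0.33 + (2.17)(4) = 9.0100.
Expected count: mu = exp(9.0100) = 8184.5213.

8184.5213


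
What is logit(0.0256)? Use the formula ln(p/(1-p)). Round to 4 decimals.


The odds are p/(1-p) = 0.0256 / 0.9744 = 0.0263.
logit(p) = ln(0.0263) = -3.6392.

-3.6392


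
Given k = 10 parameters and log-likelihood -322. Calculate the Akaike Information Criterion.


Compute:
2k = 2*10 = 20.
-2*loglik = -2*(-322) = 644.
AIC = 20 + 644 = 664.

664


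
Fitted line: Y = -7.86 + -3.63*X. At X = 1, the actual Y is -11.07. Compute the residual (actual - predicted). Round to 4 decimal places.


Predicted = -7.86 + -3.63 * 1 = -11.4900.
Residual = -11.07 - -11.4900 = 0.4200.

0.4200


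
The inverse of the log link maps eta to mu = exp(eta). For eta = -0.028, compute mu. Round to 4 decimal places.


The inverse log link gives:
mu = exp(-0.028) = 0.9724.

0.9724


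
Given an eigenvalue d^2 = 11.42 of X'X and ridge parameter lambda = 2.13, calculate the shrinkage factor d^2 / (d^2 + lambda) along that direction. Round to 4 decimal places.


d^2 + lambda = 11.42 + 2.13 = 13.5500.
Shrinkage factor = 11.42/13.5500 = 0.8428.

0.8428


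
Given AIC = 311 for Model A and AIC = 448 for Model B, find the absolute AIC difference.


Absolute difference = |311 - 448| = 137.
The model with lower AIC (A) is preferred.

137


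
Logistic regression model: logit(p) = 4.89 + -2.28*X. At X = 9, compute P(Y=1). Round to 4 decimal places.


Compute z = 4.89 + (-2.28)(9) = -15.6300.
exp(-z) = 6137941.6024.
P = 1/(1 + 6137941.6024) = 0.0000.

0.0000


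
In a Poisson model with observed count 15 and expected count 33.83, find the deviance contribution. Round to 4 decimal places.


Compute y*ln(y/mu) = 15*ln(15/33.83) = 15*-0.813298 = -12.199470.
y - mu = -18.83.
D = 2*(-12.199470 - (-18.83)) = 13.261060, which rounds to 13.2611.

13.2611


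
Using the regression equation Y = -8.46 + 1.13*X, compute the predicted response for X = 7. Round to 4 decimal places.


Substitute X = 7 into the equation:
Y = -8.46 + 1.13 * 7 = -8.46 + 7.9100 = -0.5500.

-0.5500


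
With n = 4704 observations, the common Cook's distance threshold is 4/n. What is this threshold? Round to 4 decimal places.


The threshold is 4/n.
4/4704 = 0.0009.

0.0009


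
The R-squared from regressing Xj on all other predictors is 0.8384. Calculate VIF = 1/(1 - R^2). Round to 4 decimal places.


Denominator: 1 - 0.8384 = 0.1616.
VIF = 1 / 0.1616 = 6.1881.

6.1881


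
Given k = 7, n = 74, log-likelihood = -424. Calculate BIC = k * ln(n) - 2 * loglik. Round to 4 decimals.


Compute k*ln(n) = 7*ln(74) = 7*4.304065 = 30.128455.
Then -2*loglik = 848.
BIC = 30.128455 + 848 = 878.128455, which rounds to 878.1285.

878.1285


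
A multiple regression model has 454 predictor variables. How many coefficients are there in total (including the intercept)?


Including the intercept, the model has 454 predictor coefficients + 1 intercept.
Total = 455.

455


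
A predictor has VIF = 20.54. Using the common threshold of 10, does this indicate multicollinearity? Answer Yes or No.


The threshold is 10.
VIF = 20.54 is >= 10.
Multicollinearity indication: Yes.

Yes


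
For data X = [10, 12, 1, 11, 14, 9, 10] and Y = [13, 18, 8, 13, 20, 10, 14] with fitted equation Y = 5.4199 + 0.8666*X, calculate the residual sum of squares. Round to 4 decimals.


For each point, residual = actual - predicted.
Residuals: [-1.0859, 2.1809, 1.7135, -1.9525, 2.4477, -3.2193, -0.0859].
Sum of squared residuals = 29.0463.

29.0463


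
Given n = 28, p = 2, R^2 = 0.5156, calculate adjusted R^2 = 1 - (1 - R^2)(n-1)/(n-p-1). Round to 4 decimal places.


Adjusted R^2 = 1 - (1 - R^2) * (n-1)/(n-p-1).
(1 - R^2) = 0.4844.
(n-1)/(n-p-1) = 27/25.
(1 - R^2) * (n-1) = 0.4844 * 27 = 13.0788.
Divide by (n-p-1): 13.0788 / 25 = 0.5232.
Adj R^2 = 1 - 0.5232 = 0.4768.

0.4768


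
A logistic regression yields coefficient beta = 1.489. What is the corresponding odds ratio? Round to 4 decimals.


exp(1.489) = 4.4327.
So the odds ratio is 4.4327.

4.4327


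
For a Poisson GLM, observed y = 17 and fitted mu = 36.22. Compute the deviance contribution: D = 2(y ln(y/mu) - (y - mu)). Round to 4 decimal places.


First: ln(17/36.22) = -0.756398.
Then: 17 * -0.756398 = -12.858766.
y - mu = 17 - 36.22 = -19.22.
D = 2(-12.858766 - -19.22) = 12.722468, which rounds to 12.7225.

12.7225


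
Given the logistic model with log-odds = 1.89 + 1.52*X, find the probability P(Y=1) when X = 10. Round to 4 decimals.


Linear predictor: z = 1.89 + 1.52 * 10 = 17.0900.
P = 1/(1 + exp(-17.0900)) = 1/(1 + 0.0000) = 1.0000.

1.0000


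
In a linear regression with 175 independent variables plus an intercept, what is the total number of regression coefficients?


Total coefficients = number of predictors + 1 (for the intercept).
= 175 + 1 = 176.

176


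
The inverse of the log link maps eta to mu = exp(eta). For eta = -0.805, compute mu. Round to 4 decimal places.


Apply the inverse link:
mu = e^-0.805 = 0.4471.

0.4471


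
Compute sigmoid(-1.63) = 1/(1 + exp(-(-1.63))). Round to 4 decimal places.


exp(1.6300) = 5.1039.
1 + exp(-z) = 6.1039.
sigmoid = 1/6.1039 = 0.1638.

0.1638


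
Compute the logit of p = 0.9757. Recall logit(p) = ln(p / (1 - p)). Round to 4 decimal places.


The odds are p/(1-p) = 0.9757 / 0.0243 = 40.1523.
logit(p) = ln(40.1523) = 3.6927.

3.6927


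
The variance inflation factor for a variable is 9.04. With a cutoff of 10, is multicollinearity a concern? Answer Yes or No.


Check: VIF = 9.04 vs threshold = 10.
Since 9.04 < 10, the answer is No.

No


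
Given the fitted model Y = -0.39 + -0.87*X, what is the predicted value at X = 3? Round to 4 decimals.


Substitute X = 3 into the equation:
Y = -0.39 + -0.87 * 3 = -0.39 + -2.6100 = -3.0000.

-3.0000


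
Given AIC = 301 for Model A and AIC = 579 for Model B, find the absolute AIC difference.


Absolute difference = |301 - 579| = 278.
The model with lower AIC (A) is preferred.

278


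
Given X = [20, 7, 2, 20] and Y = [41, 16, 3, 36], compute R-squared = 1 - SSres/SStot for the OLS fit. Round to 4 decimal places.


Fit the OLS line: b0 = 0.6390, b1 = 1.9070.
SSres = 18.8150.
SStot = 938.0000.
R^2 = 1 - 18.8150/938.0000 = 0.9799.

0.9799


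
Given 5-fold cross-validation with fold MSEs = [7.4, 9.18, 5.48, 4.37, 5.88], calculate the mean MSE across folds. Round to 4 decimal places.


Add all fold MSEs: 32.3100.
Divide by k = 5: 32.3100/5 = 6.4620.

6.4620


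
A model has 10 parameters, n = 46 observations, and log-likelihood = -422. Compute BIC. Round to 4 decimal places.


k * ln(n) = 10 * ln(46) = 10 * 3.828641 = 38.286410.
-2 * loglik = -2 * (-422) = 844.
BIC = 38.286410 + 844 = 882.286410, which rounds to 882.2864.

882.2864


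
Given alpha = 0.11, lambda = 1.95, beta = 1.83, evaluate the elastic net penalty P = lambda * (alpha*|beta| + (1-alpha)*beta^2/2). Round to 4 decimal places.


alpha * |beta| = 0.11 * 1.83 = 0.2013.
(1-alpha) * beta^2/2 = 0.89 * 3.3489/2 = 1.4903.
Total = 1.95 * (0.2013 + 1.4903) = 3.2985.

3.2985


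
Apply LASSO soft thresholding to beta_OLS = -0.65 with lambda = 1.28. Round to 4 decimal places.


Absolute value: |-0.65| = 0.65.
Compare to lambda = 1.28.
Since |beta| <= lambda, the coefficient is set to 0.

0.0000


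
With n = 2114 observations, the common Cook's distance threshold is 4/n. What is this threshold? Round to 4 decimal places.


Using the rule of thumb:
Threshold = 4 / 2114 = 0.0019.

0.0019


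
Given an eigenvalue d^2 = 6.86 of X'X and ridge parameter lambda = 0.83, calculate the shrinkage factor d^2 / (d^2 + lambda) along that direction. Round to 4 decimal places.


Compute the denominator: 6.86 + 0.83 = 7.6900.
Shrinkage factor = 6.86 / 7.6900 = 0.8921.

0.8921


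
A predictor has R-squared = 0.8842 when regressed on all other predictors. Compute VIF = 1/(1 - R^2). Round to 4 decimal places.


Using VIF = 1/(1 - R^2_j):
1 - 0.8842 = 0.1158.
VIF = 8.6356.

8.6356


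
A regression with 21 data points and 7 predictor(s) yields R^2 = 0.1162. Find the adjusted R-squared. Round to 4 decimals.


Plug in: Adj R^2 = 1 - (1 - 0.1162) * 20/13.
= 1 - 0.8838 * 20/13
= 1 - 17.6760 / 13
= 1 - 1.3597 = -0.3597.

-0.3597


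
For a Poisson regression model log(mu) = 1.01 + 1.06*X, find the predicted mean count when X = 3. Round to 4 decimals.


eta = 1.01 + 1.06 * 3 = 4.1900.
mu = exp(4.1900) = 66.0228.

66.0228


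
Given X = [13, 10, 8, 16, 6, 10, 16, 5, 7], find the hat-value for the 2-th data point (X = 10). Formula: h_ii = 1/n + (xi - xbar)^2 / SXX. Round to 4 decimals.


Compute xbar = 10.1111 with n = 9 observations.
SXX = 134.8889.
Leverage = 1/9 + (10 - 10.1111)^2/134.8889 = 0.1112.

0.1112


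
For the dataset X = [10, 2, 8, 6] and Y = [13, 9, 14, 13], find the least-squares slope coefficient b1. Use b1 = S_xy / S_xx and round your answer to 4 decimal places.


Calculate xbar = 6.5000, ybar = 12.2500.
S_xx = 35.0000, S_xy = 19.5000.
Using b1 = S_xy / S_xx = 19.5000 / 35.0000, we get b1 = 0.5571.

0.5571


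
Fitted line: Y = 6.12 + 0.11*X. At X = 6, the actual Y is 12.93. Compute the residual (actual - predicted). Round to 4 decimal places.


Predicted = 6.12 + 0.11 * 6 = 6.7800.
Residual = 12.93 - 6.7800 = 6.1500.

6.1500


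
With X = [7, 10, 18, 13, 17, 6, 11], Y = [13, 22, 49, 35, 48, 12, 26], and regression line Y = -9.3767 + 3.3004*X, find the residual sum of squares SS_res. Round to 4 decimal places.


Compute predicted values, then residuals = yi - yhat_i.
Residuals: [-0.7261, -1.6273, -1.0305, 1.4715, 1.2699, 1.5743, -0.9277].
SSres = sum(residual^2) = 11.3543.

11.3543


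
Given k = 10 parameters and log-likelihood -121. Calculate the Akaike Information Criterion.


Compute:
2k = 2*10 = 20.
-2*loglik = -2*(-121) = 242.
AIC = 20 + 242 = 262.

262


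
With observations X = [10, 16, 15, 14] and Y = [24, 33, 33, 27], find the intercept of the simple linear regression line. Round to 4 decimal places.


Compute b1 = 1.5542 from the OLS formula.
With xbar = 13.7500 and ybar = 29.2500, the intercept is:
b0 = 29.2500 - 1.5542 * 13.7500 = 7.8795.

7.8795


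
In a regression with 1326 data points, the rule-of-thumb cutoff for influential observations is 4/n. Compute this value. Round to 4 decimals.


Cook's distance cutoff = 4/n = 4/1326.
= 0.0030.

0.0030


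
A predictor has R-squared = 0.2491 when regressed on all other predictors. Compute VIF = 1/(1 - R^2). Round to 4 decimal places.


VIF = 1 / (1 - 0.2491).
= 1 / 0.7509 = 1.3317.

1.3317


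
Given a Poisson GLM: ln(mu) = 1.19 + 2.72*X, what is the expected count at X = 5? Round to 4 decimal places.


eta = 1.19 + 2.72 * 5 = 14.7900.
mu = exp(14.7900) = 2649813.9819.

2649813.9819


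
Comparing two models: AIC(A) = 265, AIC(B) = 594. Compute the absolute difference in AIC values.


|AIC_A - AIC_B| = |265 - 594| = 329.
Model A is preferred (lower AIC).

329


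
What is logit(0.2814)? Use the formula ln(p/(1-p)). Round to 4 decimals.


The odds are p/(1-p) = 0.2814 / 0.7186 = 0.3916.
logit(p) = ln(0.3916) = -0.9375.

-0.9375


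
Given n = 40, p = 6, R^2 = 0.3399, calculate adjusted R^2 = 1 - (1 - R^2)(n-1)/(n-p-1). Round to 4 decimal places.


Plug in: Adj R^2 = 1 - (1 - 0.3399) * 39/33.
= 1 - 0.6601 * 39/33
= 1 - 25.7439 / 33
= 1 - 0.7801 = 0.2199.

0.2199


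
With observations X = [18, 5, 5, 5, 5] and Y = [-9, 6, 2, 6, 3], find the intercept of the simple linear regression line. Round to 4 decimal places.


The slope is b1 = -1.0192.
Sample means are xbar = 7.6000 and ybar = 1.6000.
Intercept: b0 = 1.6000 - (-1.0192)(7.6000) = 9.3462.

9.3462


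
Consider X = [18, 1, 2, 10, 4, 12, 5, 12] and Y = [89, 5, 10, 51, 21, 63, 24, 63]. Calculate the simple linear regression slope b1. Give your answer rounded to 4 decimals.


First compute the means: xbar = 8.0000, ybar = 40.7500.
Then S_xx = sum((xi - xbar)^2) = 246.0000.
S_xy = sum((xi - xbar)(yi - ybar)) = 1245.0000.
b1 = S_xy / S_xx = 1245.0000 / 246.0000 = 5.0610.

5.0610


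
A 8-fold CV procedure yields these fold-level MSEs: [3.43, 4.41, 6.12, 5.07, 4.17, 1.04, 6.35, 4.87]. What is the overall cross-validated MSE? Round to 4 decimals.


Add all fold MSEs: 35.4600.
Divide by k = 8: 35.4600/8 = 4.4325.

4.4325


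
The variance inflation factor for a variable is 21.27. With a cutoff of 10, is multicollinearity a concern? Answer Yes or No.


Check: VIF = 21.27 vs threshold = 10.
Since 21.27 >= 10, the answer is Yes.

Yes


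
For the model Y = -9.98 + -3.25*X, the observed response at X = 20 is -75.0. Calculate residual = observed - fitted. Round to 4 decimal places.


Fitted value at X = 20 is yhat = -9.98 + -3.25*20 = -74.9800.
Residual = -75.0 - -74.9800 = -0.0200.

-0.0200


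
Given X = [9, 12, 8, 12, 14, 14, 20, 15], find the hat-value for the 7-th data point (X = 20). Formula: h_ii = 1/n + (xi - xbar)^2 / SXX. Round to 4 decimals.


n = 8, xbar = 13.0000.
SXX = sum((xi - xbar)^2) = 98.0000.
h = 1/8 + (20 - 13.0000)^2 / 98.0000 = 0.6250.

0.6250
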